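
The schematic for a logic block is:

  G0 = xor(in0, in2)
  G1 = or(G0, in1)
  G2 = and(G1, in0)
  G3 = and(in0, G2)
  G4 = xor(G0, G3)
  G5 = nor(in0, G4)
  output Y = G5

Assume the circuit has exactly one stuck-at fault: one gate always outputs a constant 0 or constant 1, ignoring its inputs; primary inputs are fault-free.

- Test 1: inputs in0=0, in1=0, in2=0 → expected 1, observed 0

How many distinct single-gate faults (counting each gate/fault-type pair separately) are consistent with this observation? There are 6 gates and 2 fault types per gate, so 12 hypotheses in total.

4

Fault-free: G0=0, G1=0, G2=0, G3=0, G4=0, G5=1 → 1. Observed 0.
  G0 stuck-at-0: output 1 ✗
  G0 stuck-at-1: output 0 ✓
  G1 stuck-at-0: output 1 ✗
  G1 stuck-at-1: output 1 ✗
  G2 stuck-at-0: output 1 ✗
  G2 stuck-at-1: output 1 ✗
  G3 stuck-at-0: output 1 ✗
  G3 stuck-at-1: output 0 ✓
  G4 stuck-at-0: output 1 ✗
  G4 stuck-at-1: output 0 ✓
  G5 stuck-at-0: output 0 ✓
  G5 stuck-at-1: output 1 ✗
Consistent faults: {G0 stuck-at-1, G3 stuck-at-1, G4 stuck-at-1, G5 stuck-at-0} — 4 in all.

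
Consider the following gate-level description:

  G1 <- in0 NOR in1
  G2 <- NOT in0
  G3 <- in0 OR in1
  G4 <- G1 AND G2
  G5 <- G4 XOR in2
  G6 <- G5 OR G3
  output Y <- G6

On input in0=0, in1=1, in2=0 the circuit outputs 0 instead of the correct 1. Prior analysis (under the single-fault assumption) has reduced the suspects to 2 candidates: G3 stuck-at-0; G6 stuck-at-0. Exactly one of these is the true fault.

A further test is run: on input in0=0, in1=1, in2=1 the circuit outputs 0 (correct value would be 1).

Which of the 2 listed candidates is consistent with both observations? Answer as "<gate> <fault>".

G6 stuck-at-0

Evaluate each candidate on input in0=0, in1=1, in2=1:
  G3 stuck-at-0: G1=0, G2=1, G3=0 [stuck-at-0], G4=0, G5=1, G6=1 → 1 — eliminated
  G6 stuck-at-0: G1=0, G2=1, G3=1, G4=0, G5=1, G6=0 [stuck-at-0] → 0 — matches
Only G6 stuck-at-0 reproduces the observed 0.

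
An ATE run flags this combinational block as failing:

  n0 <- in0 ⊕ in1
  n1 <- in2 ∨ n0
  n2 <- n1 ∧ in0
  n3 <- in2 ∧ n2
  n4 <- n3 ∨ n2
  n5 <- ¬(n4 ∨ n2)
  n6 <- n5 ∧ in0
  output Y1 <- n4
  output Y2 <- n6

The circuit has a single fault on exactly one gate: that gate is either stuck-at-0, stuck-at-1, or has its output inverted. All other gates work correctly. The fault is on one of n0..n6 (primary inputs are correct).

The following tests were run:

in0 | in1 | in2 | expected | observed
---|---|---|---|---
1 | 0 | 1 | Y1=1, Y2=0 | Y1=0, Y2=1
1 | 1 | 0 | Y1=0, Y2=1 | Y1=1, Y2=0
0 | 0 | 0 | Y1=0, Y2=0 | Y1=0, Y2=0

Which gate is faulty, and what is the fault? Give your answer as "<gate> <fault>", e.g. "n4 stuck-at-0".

n1 inverted output

Fault-free values for test 1 (in0=1, in1=0, in2=1): n0=1, n1=1, n2=1, n3=1, n4=1, n5=0, n6=0, giving Y1=1, Y2=0. Observed Y1=0, Y2=1.
Test 1: faults giving observed Y1=0, Y2=1 are {n1 stuck-at-0, n1 inverted output, n2 stuck-at-0, n2 inverted output}.
Test 2 (in0=1, in1=1, in2=0): fault-free n0=0, n1=0, n2=0, n3=0, n4=0, n5=1, n6=1 → Y1=0, Y2=1; observed Y1=1, Y2=0. Eliminates n1 stuck-at-0, n2 stuck-at-0.
Test 3 (in0=0, in1=0, in2=0): fault-free n0=0, n1=0, n2=0, n3=0, n4=0, n5=1, n6=0 → Y1=0, Y2=0; observed Y1=0, Y2=0. Eliminates n2 inverted output.
Only n1 inverted output is consistent with every test.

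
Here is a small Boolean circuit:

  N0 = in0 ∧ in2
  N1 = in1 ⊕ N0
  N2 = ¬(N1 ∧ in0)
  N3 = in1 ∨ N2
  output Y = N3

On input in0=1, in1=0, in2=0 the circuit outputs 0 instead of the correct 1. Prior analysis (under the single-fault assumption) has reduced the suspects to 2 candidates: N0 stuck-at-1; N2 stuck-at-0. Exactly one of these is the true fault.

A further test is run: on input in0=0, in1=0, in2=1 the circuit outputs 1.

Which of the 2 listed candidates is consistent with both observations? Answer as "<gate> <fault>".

Evaluate each candidate on input in0=0, in1=0, in2=1:
  N0 stuck-at-1: N0=1 [stuck-at-1], N1=1, N2=1, N3=1 → 1 — matches
  N2 stuck-at-0: N0=0, N1=0, N2=0 [stuck-at-0], N3=0 → 0 — eliminated
Only N0 stuck-at-1 reproduces the observed 1.

N0 stuck-at-1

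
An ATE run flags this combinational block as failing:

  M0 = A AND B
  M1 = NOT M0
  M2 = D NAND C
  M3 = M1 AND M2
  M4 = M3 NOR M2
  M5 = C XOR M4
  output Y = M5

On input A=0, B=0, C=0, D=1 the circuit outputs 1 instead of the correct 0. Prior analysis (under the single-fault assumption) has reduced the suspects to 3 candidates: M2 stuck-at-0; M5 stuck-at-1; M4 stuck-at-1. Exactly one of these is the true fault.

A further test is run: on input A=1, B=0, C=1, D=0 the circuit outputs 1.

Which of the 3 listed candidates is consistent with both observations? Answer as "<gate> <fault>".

M5 stuck-at-1

Evaluate each candidate on input A=1, B=0, C=1, D=0:
  M2 stuck-at-0: M0=0, M1=1, M2=0 [stuck-at-0], M3=0, M4=1, M5=0 → 0 — eliminated
  M5 stuck-at-1: M0=0, M1=1, M2=1, M3=1, M4=0, M5=1 [stuck-at-1] → 1 — matches
  M4 stuck-at-1: M0=0, M1=1, M2=1, M3=1, M4=1 [stuck-at-1], M5=0 → 0 — eliminated
Only M5 stuck-at-1 reproduces the observed 1.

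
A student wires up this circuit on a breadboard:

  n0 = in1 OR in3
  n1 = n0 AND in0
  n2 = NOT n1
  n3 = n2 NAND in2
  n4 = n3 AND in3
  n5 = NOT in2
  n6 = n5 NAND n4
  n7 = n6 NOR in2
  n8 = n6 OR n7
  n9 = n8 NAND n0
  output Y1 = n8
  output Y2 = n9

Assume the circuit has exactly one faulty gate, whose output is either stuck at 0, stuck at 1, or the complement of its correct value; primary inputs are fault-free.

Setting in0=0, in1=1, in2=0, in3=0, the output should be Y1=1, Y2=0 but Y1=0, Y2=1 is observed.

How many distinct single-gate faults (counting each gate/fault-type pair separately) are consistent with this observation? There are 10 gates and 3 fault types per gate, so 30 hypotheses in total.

Fault-free: n0=1, n1=0, n2=1, n3=1, n4=0, n5=1, n6=1, n7=0, n8=1, n9=0 → Y1=1, Y2=0. Observed Y1=0, Y2=1.
  n0: none of the 3 fault types match ✗
  n1: none of the 3 fault types match ✗
  n2: none of the 3 fault types match ✗
  n3: none of the 3 fault types match ✗
  n4: none of the 3 fault types match ✗
  n5: none of the 3 fault types match ✗
  n6: none of the 3 fault types match ✗
  n7: none of the 3 fault types match ✗
  n8: stuck-at-0, inverted output ✓; others ✗
  n9: none of the 3 fault types match ✗
Consistent faults: {n8 stuck-at-0, n8 inverted output} — 2 in all.

2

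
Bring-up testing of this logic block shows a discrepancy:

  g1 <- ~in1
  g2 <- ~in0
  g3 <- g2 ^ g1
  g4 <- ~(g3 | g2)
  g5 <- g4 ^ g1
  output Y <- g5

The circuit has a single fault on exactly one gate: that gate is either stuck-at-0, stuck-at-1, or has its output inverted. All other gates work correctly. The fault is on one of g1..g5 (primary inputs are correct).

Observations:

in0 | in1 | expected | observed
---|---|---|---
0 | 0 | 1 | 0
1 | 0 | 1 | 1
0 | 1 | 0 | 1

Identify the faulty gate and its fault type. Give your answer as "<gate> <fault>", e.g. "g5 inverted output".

g1 inverted output

Fault-free values for test 1 (in0=0, in1=0): g1=1, g2=1, g3=0, g4=0, g5=1, giving Y=1. Observed 0.
Test 1: faults giving observed 0 are {g1 stuck-at-0, g1 inverted output, g4 stuck-at-1, g4 inverted output, g5 stuck-at-0, g5 inverted output}.
Test 2 (in0=1, in1=0): fault-free g1=1, g2=0, g3=1, g4=0, g5=1 → 1; observed 1. Eliminates g4 stuck-at-1, g4 inverted output, g5 stuck-at-0, g5 inverted output.
Test 3 (in0=0, in1=1): fault-free g1=0, g2=1, g3=1, g4=0, g5=0 → 0; observed 1. Eliminates g1 stuck-at-0.
Only g1 inverted output is consistent with every test.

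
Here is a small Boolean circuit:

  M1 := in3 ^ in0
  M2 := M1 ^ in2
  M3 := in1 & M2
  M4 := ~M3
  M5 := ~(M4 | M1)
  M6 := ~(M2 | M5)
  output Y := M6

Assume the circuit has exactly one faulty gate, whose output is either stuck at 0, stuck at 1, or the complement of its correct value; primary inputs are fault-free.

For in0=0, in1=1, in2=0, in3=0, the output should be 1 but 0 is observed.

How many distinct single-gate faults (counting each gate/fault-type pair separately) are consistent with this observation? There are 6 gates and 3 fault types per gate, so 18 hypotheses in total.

12

Fault-free: M1=0, M2=0, M3=0, M4=1, M5=0, M6=1 → 1. Observed 0.
  M1: stuck-at-1, inverted output ✓; others ✗
  M2: stuck-at-1, inverted output ✓; others ✗
  M3: stuck-at-1, inverted output ✓; others ✗
  M4: stuck-at-0, inverted output ✓; others ✗
  M5: stuck-at-1, inverted output ✓; others ✗
  M6: stuck-at-0, inverted output ✓; others ✗
Consistent faults: {M1 stuck-at-1, M1 inverted output, M2 stuck-at-1, M2 inverted output, M3 stuck-at-1, M3 inverted output, M4 stuck-at-0, M4 inverted output, M5 stuck-at-1, M5 inverted output, M6 stuck-at-0, M6 inverted output} — 12 in all.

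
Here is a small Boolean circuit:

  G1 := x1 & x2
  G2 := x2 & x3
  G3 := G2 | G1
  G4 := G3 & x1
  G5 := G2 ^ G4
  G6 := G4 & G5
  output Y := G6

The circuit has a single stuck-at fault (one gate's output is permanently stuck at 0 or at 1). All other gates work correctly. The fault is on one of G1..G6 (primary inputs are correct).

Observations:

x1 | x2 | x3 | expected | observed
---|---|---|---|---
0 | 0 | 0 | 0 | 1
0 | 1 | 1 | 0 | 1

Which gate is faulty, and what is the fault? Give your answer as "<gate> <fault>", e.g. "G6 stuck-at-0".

Fault-free values for test 1 (x1=0, x2=0, x3=0): G1=0, G2=0, G3=0, G4=0, G5=0, G6=0, giving Y=0. Observed 1.
Test 1: faults giving observed 1 are {G4 stuck-at-1, G6 stuck-at-1}.
Test 2 (x1=0, x2=1, x3=1): fault-free G1=0, G2=1, G3=1, G4=0, G5=1, G6=0 → 0; observed 1. Eliminates G4 stuck-at-1.
Only G6 stuck-at-1 is consistent with every test.

G6 stuck-at-1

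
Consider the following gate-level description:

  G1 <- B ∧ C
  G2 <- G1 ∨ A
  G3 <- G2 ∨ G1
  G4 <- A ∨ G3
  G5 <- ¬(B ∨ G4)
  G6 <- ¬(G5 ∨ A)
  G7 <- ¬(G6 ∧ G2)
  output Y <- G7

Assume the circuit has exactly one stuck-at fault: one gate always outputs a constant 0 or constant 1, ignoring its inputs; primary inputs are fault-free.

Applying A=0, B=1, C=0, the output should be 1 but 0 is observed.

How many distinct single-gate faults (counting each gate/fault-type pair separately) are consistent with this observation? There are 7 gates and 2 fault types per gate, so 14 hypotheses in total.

Fault-free: G1=0, G2=0, G3=0, G4=0, G5=0, G6=1, G7=1 → 1. Observed 0.
  G1 stuck-at-0: output 1 ✗
  G1 stuck-at-1: output 0 ✓
  G2 stuck-at-0: output 1 ✗
  G2 stuck-at-1: output 0 ✓
  G3 stuck-at-0: output 1 ✗
  G3 stuck-at-1: output 1 ✗
  G4 stuck-at-0: output 1 ✗
  G4 stuck-at-1: output 1 ✗
  G5 stuck-at-0: output 1 ✗
  G5 stuck-at-1: output 1 ✗
  G6 stuck-at-0: output 1 ✗
  G6 stuck-at-1: output 1 ✗
  G7 stuck-at-0: output 0 ✓
  G7 stuck-at-1: output 1 ✗
Consistent faults: {G1 stuck-at-1, G2 stuck-at-1, G7 stuck-at-0} — 3 in all.

3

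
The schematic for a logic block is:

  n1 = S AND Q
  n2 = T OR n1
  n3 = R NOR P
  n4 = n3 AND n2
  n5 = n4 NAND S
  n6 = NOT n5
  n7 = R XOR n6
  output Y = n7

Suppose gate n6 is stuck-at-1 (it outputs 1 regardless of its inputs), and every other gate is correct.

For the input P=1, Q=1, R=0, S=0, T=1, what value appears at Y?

1

Propagate with n6 forced: n1=0, n2=1, n3=0, n4=0, n5=1, n6=1 [stuck-at-1], n7=1.
So Y = 1. (Without the fault it would be 0.)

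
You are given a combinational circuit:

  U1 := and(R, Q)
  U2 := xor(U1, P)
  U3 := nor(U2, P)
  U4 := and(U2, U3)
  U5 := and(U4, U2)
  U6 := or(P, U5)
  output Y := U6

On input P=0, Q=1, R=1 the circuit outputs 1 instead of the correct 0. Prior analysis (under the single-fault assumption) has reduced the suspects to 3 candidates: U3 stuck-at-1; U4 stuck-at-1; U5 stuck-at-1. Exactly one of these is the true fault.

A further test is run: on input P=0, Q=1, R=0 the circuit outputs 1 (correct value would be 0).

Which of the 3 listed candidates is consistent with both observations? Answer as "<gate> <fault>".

U5 stuck-at-1

Evaluate each candidate on input P=0, Q=1, R=0:
  U3 stuck-at-1: U1=0, U2=0, U3=1 [stuck-at-1], U4=0, U5=0, U6=0 → 0 — eliminated
  U4 stuck-at-1: U1=0, U2=0, U3=1, U4=1 [stuck-at-1], U5=0, U6=0 → 0 — eliminated
  U5 stuck-at-1: U1=0, U2=0, U3=1, U4=0, U5=1 [stuck-at-1], U6=1 → 1 — matches
Only U5 stuck-at-1 reproduces the observed 1.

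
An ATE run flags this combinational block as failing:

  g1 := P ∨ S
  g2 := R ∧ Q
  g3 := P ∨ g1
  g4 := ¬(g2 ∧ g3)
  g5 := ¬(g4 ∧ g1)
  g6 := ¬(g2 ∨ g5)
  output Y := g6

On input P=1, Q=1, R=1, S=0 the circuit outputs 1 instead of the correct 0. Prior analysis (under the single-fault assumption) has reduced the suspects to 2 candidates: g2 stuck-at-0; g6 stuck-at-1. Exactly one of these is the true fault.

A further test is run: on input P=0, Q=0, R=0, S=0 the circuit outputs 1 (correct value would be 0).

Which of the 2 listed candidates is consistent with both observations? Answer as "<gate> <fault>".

Evaluate each candidate on input P=0, Q=0, R=0, S=0:
  g2 stuck-at-0: g1=0, g2=0 [stuck-at-0], g3=0, g4=1, g5=1, g6=0 → 0 — eliminated
  g6 stuck-at-1: g1=0, g2=0, g3=0, g4=1, g5=1, g6=1 [stuck-at-1] → 1 — matches
Only g6 stuck-at-1 reproduces the observed 1.

g6 stuck-at-1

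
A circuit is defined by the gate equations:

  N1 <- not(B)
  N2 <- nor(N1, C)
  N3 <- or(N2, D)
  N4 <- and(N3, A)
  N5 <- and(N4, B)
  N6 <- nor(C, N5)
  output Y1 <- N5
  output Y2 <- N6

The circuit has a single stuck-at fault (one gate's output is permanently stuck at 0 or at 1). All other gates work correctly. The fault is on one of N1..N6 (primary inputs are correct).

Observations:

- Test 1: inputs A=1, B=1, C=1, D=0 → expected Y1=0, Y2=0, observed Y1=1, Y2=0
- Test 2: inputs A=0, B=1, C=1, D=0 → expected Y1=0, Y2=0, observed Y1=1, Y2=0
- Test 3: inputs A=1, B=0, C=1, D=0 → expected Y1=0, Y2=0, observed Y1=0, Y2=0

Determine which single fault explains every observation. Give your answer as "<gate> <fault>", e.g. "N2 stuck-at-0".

N4 stuck-at-1

Fault-free values for test 1 (A=1, B=1, C=1, D=0): N1=0, N2=0, N3=0, N4=0, N5=0, N6=0, giving Y1=0, Y2=0. Observed Y1=1, Y2=0.
Test 1: faults giving observed Y1=1, Y2=0 are {N2 stuck-at-1, N3 stuck-at-1, N4 stuck-at-1, N5 stuck-at-1}.
Test 2 (A=0, B=1, C=1, D=0): fault-free N1=0, N2=0, N3=0, N4=0, N5=0, N6=0 → Y1=0, Y2=0; observed Y1=1, Y2=0. Eliminates N2 stuck-at-1, N3 stuck-at-1.
Test 3 (A=1, B=0, C=1, D=0): fault-free N1=1, N2=0, N3=0, N4=0, N5=0, N6=0 → Y1=0, Y2=0; observed Y1=0, Y2=0. Eliminates N5 stuck-at-1.
Only N4 stuck-at-1 is consistent with every test.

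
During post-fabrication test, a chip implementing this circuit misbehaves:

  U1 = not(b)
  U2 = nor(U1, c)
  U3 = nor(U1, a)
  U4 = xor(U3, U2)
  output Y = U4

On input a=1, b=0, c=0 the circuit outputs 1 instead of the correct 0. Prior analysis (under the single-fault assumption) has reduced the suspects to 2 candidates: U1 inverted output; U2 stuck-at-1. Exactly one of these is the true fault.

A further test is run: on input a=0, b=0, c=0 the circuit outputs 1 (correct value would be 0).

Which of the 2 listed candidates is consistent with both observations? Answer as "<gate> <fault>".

Evaluate each candidate on input a=0, b=0, c=0:
  U1 inverted output: U1=0 [inverted output], U2=1, U3=1, U4=0 → 0 — eliminated
  U2 stuck-at-1: U1=1, U2=1 [stuck-at-1], U3=0, U4=1 → 1 — matches
Only U2 stuck-at-1 reproduces the observed 1.

U2 stuck-at-1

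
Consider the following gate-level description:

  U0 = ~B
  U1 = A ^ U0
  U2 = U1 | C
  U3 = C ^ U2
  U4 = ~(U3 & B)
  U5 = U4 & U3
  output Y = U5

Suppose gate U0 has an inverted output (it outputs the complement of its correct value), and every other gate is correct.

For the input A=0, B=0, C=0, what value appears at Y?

Propagate with U0 forced: U0=0 [inverted output], U1=0, U2=0, U3=0, U4=1, U5=0.
So Y = 0. (Without the fault it would be 1.)

0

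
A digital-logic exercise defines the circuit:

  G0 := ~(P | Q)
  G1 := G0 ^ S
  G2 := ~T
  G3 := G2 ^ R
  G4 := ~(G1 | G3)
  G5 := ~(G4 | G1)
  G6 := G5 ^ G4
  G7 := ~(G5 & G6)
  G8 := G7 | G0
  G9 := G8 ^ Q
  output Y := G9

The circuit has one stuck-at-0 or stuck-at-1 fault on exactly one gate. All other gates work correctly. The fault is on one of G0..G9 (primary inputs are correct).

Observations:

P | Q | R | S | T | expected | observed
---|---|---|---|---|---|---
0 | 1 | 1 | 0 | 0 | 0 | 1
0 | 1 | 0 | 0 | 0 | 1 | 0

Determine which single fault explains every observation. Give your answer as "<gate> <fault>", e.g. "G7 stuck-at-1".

G2 stuck-at-0

Fault-free values for test 1 (P=0, Q=1, R=1, S=0, T=0): G0=0, G1=0, G2=1, G3=0, G4=1, G5=0, G6=1, G7=1, G8=1, G9=0, giving Y=0. Observed 1.
Test 1: faults giving observed 1 are {G2 stuck-at-0, G3 stuck-at-1, G4 stuck-at-0, G7 stuck-at-0, G8 stuck-at-0, G9 stuck-at-1}.
Test 2 (P=0, Q=1, R=0, S=0, T=0): fault-free G0=0, G1=0, G2=1, G3=1, G4=0, G5=1, G6=1, G7=0, G8=0, G9=1 → 1; observed 0. Eliminates G3 stuck-at-1, G4 stuck-at-0, G7 stuck-at-0, G8 stuck-at-0, G9 stuck-at-1.
Only G2 stuck-at-0 is consistent with every test.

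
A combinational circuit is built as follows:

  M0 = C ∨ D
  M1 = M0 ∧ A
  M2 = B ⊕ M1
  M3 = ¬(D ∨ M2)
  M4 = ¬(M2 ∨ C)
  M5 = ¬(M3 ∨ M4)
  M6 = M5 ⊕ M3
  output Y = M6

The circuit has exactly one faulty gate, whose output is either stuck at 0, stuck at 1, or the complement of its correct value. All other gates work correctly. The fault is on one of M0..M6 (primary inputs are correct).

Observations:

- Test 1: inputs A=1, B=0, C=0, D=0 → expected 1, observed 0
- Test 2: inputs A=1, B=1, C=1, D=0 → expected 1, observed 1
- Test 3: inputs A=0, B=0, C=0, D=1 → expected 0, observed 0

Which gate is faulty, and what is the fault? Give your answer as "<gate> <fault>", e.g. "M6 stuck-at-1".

Fault-free values for test 1 (A=1, B=0, C=0, D=0): M0=0, M1=0, M2=0, M3=1, M4=1, M5=0, M6=1, giving Y=1. Observed 0.
Test 1: faults giving observed 0 are {M3 stuck-at-0, M3 inverted output, M5 stuck-at-1, M5 inverted output, M6 stuck-at-0, M6 inverted output}.
Test 2 (A=1, B=1, C=1, D=0): fault-free M0=1, M1=1, M2=0, M3=1, M4=0, M5=0, M6=1 → 1; observed 1. Eliminates M5 stuck-at-1, M5 inverted output, M6 stuck-at-0, M6 inverted output.
Test 3 (A=0, B=0, C=0, D=1): fault-free M0=1, M1=0, M2=0, M3=0, M4=1, M5=0, M6=0 → 0; observed 0. Eliminates M3 inverted output.
Only M3 stuck-at-0 is consistent with every test.

M3 stuck-at-0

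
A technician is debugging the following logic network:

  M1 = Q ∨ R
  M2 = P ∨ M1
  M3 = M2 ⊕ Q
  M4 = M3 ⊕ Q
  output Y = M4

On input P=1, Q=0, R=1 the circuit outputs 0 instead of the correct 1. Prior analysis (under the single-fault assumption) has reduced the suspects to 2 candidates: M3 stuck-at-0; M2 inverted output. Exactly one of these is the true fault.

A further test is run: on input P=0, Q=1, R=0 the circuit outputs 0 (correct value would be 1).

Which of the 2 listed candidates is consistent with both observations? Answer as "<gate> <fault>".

Evaluate each candidate on input P=0, Q=1, R=0:
  M3 stuck-at-0: M1=1, M2=1, M3=0 [stuck-at-0], M4=1 → 1 — eliminated
  M2 inverted output: M1=1, M2=0 [inverted output], M3=1, M4=0 → 0 — matches
Only M2 inverted output reproduces the observed 0.

M2 inverted output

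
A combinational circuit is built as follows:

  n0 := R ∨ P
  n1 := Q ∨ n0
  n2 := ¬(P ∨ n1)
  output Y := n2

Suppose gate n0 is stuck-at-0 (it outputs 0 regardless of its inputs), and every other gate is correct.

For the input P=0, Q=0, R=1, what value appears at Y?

1

Propagate with n0 forced: n0=0 [stuck-at-0], n1=0, n2=1.
So Y = 1. (Without the fault it would be 0.)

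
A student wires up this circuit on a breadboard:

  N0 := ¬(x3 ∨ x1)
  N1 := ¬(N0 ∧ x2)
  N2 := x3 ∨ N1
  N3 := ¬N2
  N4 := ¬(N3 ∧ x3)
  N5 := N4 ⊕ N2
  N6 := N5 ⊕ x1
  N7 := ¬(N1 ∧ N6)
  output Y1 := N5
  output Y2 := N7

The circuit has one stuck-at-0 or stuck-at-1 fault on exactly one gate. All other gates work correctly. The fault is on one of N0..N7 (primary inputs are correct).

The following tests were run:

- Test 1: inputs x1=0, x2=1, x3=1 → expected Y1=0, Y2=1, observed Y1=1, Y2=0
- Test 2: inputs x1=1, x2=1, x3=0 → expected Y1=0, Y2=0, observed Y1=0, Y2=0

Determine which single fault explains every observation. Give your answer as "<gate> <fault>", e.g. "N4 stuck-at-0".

Fault-free values for test 1 (x1=0, x2=1, x3=1): N0=0, N1=1, N2=1, N3=0, N4=1, N5=0, N6=0, N7=1, giving Y1=0, Y2=1. Observed Y1=1, Y2=0.
Test 1: faults giving observed Y1=1, Y2=0 are {N3 stuck-at-1, N4 stuck-at-0, N5 stuck-at-1}.
Test 2 (x1=1, x2=1, x3=0): fault-free N0=0, N1=1, N2=1, N3=0, N4=1, N5=0, N6=1, N7=0 → Y1=0, Y2=0; observed Y1=0, Y2=0. Eliminates N4 stuck-at-0, N5 stuck-at-1.
Only N3 stuck-at-1 is consistent with every test.

N3 stuck-at-1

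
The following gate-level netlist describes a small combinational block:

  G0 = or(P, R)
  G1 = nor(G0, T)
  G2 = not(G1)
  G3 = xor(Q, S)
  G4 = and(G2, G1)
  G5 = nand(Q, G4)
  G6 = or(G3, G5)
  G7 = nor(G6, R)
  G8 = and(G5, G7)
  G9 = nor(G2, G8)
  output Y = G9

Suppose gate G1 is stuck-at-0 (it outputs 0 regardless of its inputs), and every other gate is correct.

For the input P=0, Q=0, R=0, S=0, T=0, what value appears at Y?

0

Propagate with G1 forced: G0=0, G1=0 [stuck-at-0], G2=1, G3=0, G4=0, G5=1, G6=1, G7=0, G8=0, G9=0.
So Y = 0. (Without the fault it would be 1.)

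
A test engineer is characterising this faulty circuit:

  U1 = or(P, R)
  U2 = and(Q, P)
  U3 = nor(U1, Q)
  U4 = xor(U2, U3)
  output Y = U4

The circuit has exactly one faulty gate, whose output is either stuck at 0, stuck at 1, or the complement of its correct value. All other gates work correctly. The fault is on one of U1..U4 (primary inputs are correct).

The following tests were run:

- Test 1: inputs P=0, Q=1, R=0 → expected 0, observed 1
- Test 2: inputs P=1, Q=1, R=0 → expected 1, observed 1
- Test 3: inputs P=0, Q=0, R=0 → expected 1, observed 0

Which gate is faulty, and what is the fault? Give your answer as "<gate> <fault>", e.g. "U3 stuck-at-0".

Fault-free values for test 1 (P=0, Q=1, R=0): U1=0, U2=0, U3=0, U4=0, giving Y=0. Observed 1.
Test 1: faults giving observed 1 are {U2 stuck-at-1, U2 inverted output, U3 stuck-at-1, U3 inverted output, U4 stuck-at-1, U4 inverted output}.
Test 2 (P=1, Q=1, R=0): fault-free U1=1, U2=1, U3=0, U4=1 → 1; observed 1. Eliminates U2 inverted output, U3 stuck-at-1, U3 inverted output, U4 inverted output.
Test 3 (P=0, Q=0, R=0): fault-free U1=0, U2=0, U3=1, U4=1 → 1; observed 0. Eliminates U4 stuck-at-1.
Only U2 stuck-at-1 is consistent with every test.

U2 stuck-at-1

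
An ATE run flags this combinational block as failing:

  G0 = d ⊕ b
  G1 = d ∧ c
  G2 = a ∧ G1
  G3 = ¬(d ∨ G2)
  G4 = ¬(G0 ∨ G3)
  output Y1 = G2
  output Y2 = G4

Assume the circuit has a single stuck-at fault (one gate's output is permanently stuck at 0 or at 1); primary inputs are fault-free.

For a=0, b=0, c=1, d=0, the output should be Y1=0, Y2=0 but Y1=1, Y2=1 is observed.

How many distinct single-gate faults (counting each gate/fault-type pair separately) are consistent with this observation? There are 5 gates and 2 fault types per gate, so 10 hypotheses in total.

1

Fault-free: G0=0, G1=0, G2=0, G3=1, G4=0 → Y1=0, Y2=0. Observed Y1=1, Y2=1.
  G0 stuck-at-0: output Y1=0, Y2=0 ✗
  G0 stuck-at-1: output Y1=0, Y2=0 ✗
  G1 stuck-at-0: output Y1=0, Y2=0 ✗
  G1 stuck-at-1: output Y1=0, Y2=0 ✗
  G2 stuck-at-0: output Y1=0, Y2=0 ✗
  G2 stuck-at-1: output Y1=1, Y2=1 ✓
  G3 stuck-at-0: output Y1=0, Y2=1 ✗
  G3 stuck-at-1: output Y1=0, Y2=0 ✗
  G4 stuck-at-0: output Y1=0, Y2=0 ✗
  G4 stuck-at-1: output Y1=0, Y2=1 ✗
Consistent faults: {G2 stuck-at-1} — 1 in all.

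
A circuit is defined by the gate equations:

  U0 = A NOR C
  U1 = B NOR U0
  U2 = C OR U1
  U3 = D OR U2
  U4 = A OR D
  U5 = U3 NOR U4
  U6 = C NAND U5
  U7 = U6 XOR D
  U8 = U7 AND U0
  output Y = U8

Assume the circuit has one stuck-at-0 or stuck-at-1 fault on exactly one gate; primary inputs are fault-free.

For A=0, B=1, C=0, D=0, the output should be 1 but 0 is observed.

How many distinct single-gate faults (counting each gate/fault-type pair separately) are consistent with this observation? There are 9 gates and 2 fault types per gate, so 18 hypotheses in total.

Fault-free: U0=1, U1=0, U2=0, U3=0, U4=0, U5=1, U6=1, U7=1, U8=1 → 1. Observed 0.
  U0: stuck-at-0 ✓; others ✗
  U1: none of the 2 fault types match ✗
  U2: none of the 2 fault types match ✗
  U3: none of the 2 fault types match ✗
  U4: none of the 2 fault types match ✗
  U5: none of the 2 fault types match ✗
  U6: stuck-at-0 ✓; others ✗
  U7: stuck-at-0 ✓; others ✗
  U8: stuck-at-0 ✓; others ✗
Consistent faults: {U0 stuck-at-0, U6 stuck-at-0, U7 stuck-at-0, U8 stuck-at-0} — 4 in all.

4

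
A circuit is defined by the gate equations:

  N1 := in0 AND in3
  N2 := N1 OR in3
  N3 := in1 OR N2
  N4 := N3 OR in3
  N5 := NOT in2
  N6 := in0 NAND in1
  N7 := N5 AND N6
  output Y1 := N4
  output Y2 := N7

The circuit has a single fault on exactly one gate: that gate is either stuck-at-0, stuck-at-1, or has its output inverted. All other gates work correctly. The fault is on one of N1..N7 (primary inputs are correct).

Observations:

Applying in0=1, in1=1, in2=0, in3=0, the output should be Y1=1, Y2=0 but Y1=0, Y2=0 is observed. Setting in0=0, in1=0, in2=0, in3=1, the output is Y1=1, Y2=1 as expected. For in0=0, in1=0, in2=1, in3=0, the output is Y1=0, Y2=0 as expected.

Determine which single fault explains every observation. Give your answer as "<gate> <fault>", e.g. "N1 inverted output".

N3 stuck-at-0

Fault-free values for test 1 (in0=1, in1=1, in2=0, in3=0): N1=0, N2=0, N3=1, N4=1, N5=1, N6=0, N7=0, giving Y1=1, Y2=0. Observed Y1=0, Y2=0.
Test 1: faults giving observed Y1=0, Y2=0 are {N3 stuck-at-0, N3 inverted output, N4 stuck-at-0, N4 inverted output}.
Test 2 (in0=0, in1=0, in2=0, in3=1): fault-free N1=0, N2=1, N3=1, N4=1, N5=1, N6=1, N7=1 → Y1=1, Y2=1; observed Y1=1, Y2=1. Eliminates N4 stuck-at-0, N4 inverted output.
Test 3 (in0=0, in1=0, in2=1, in3=0): fault-free N1=0, N2=0, N3=0, N4=0, N5=0, N6=1, N7=0 → Y1=0, Y2=0; observed Y1=0, Y2=0. Eliminates N3 inverted output.
Only N3 stuck-at-0 is consistent with every test.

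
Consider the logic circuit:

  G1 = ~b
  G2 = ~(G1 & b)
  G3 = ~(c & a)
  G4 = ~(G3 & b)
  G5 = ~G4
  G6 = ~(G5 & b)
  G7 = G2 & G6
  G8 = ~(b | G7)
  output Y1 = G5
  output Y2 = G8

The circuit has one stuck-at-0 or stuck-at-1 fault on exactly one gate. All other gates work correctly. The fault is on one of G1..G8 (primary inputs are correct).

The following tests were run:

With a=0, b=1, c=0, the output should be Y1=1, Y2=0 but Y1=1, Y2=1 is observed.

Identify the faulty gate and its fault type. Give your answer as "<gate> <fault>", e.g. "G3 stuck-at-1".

G8 stuck-at-1

Fault-free values for test 1 (a=0, b=1, c=0): G1=0, G2=1, G3=1, G4=0, G5=1, G6=0, G7=0, G8=0, giving Y1=1, Y2=0. Observed Y1=1, Y2=1.
Test 1: faults giving observed Y1=1, Y2=1 are {G8 stuck-at-1}.
Only G8 stuck-at-1 is consistent with every test.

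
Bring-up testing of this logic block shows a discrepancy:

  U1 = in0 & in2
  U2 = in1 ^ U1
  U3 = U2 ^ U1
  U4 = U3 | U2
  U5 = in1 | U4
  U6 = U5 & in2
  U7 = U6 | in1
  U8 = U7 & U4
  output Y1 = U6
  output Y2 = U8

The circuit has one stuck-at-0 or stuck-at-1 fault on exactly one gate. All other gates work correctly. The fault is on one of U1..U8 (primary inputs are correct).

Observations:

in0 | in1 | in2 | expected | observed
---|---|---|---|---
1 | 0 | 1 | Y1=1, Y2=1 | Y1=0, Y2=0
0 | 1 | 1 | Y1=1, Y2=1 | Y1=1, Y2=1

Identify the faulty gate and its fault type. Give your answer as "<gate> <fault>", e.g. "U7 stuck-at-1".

U1 stuck-at-0

Fault-free values for test 1 (in0=1, in1=0, in2=1): U1=1, U2=1, U3=0, U4=1, U5=1, U6=1, U7=1, U8=1, giving Y1=1, Y2=1. Observed Y1=0, Y2=0.
Test 1: faults giving observed Y1=0, Y2=0 are {U1 stuck-at-0, U4 stuck-at-0, U5 stuck-at-0, U6 stuck-at-0}.
Test 2 (in0=0, in1=1, in2=1): fault-free U1=0, U2=1, U3=1, U4=1, U5=1, U6=1, U7=1, U8=1 → Y1=1, Y2=1; observed Y1=1, Y2=1. Eliminates U4 stuck-at-0, U5 stuck-at-0, U6 stuck-at-0.
Only U1 stuck-at-0 is consistent with every test.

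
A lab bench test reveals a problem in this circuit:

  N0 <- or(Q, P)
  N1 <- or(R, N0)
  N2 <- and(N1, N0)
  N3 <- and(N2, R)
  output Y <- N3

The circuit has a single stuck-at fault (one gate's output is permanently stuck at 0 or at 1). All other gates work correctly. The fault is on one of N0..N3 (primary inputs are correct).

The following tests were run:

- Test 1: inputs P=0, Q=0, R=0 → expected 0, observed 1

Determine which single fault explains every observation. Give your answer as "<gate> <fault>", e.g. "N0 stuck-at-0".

Fault-free values for test 1 (P=0, Q=0, R=0): N0=0, N1=0, N2=0, N3=0, giving Y=0. Observed 1.
Test 1: faults giving observed 1 are {N3 stuck-at-1}.
Only N3 stuck-at-1 is consistent with every test.

N3 stuck-at-1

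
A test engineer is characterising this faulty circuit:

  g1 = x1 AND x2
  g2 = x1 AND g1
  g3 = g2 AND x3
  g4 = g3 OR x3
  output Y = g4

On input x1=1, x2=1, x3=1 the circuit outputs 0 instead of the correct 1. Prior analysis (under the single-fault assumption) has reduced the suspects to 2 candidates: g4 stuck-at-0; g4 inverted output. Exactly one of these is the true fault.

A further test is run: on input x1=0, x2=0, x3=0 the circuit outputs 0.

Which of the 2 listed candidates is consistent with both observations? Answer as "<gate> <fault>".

g4 stuck-at-0

Evaluate each candidate on input x1=0, x2=0, x3=0:
  g4 stuck-at-0: g1=0, g2=0, g3=0, g4=0 [stuck-at-0] → 0 — matches
  g4 inverted output: g1=0, g2=0, g3=0, g4=1 [inverted output] → 1 — eliminated
Only g4 stuck-at-0 reproduces the observed 0.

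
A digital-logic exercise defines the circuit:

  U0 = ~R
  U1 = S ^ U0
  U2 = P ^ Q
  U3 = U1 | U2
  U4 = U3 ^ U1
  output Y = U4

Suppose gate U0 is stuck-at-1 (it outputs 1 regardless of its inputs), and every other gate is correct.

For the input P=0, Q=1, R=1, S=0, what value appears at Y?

Propagate with U0 forced: U0=1 [stuck-at-1], U1=1, U2=1, U3=1, U4=0.
So Y = 0. (Without the fault it would be 1.)

0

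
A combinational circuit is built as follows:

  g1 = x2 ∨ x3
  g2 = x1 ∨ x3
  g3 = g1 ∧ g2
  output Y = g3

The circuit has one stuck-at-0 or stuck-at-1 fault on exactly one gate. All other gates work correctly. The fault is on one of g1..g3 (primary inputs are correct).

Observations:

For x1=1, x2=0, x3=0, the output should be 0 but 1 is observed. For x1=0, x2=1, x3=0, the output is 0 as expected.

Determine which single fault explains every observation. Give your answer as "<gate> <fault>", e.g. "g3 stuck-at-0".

g1 stuck-at-1

Fault-free values for test 1 (x1=1, x2=0, x3=0): g1=0, g2=1, g3=0, giving Y=0. Observed 1.
Test 1: faults giving observed 1 are {g1 stuck-at-1, g3 stuck-at-1}.
Test 2 (x1=0, x2=1, x3=0): fault-free g1=1, g2=0, g3=0 → 0; observed 0. Eliminates g3 stuck-at-1.
Only g1 stuck-at-1 is consistent with every test.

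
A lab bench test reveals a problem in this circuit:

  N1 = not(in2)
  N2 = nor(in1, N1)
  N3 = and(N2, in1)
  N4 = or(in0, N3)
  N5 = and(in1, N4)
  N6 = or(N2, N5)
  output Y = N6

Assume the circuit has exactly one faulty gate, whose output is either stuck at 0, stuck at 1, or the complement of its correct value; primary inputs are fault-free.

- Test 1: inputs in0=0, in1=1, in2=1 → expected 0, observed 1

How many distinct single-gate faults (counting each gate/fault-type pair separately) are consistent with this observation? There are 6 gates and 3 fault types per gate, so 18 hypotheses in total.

Fault-free: N1=0, N2=0, N3=0, N4=0, N5=0, N6=0 → 0. Observed 1.
  N1: none of the 3 fault types match ✗
  N2: stuck-at-1, inverted output ✓; others ✗
  N3: stuck-at-1, inverted output ✓; others ✗
  N4: stuck-at-1, inverted output ✓; others ✗
  N5: stuck-at-1, inverted output ✓; others ✗
  N6: stuck-at-1, inverted output ✓; others ✗
Consistent faults: {N2 stuck-at-1, N2 inverted output, N3 stuck-at-1, N3 inverted output, N4 stuck-at-1, N4 inverted output, N5 stuck-at-1, N5 inverted output, N6 stuck-at-1, N6 inverted output} — 10 in all.

10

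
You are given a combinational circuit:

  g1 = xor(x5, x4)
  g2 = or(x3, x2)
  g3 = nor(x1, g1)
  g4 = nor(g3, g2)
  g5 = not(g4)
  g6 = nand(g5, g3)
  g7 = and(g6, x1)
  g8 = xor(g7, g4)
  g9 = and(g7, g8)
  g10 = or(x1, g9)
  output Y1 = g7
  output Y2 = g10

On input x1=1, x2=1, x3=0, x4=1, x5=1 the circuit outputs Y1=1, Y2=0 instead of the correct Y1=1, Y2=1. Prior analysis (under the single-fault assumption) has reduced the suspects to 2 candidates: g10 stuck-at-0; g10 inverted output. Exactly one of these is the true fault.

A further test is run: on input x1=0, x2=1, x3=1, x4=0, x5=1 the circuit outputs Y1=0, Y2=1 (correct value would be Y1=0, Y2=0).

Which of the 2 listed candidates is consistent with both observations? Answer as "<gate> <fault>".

g10 inverted output

Evaluate each candidate on input x1=0, x2=1, x3=1, x4=0, x5=1:
  g10 stuck-at-0: g1=1, g2=1, g3=0, g4=0, g5=1, g6=1, g7=0, g8=0, g9=0, g10=0 [stuck-at-0] → Y1=0, Y2=0 — eliminated
  g10 inverted output: g1=1, g2=1, g3=0, g4=0, g5=1, g6=1, g7=0, g8=0, g9=0, g10=1 [inverted output] → Y1=0, Y2=1 — matches
Only g10 inverted output reproduces the observed Y1=0, Y2=1.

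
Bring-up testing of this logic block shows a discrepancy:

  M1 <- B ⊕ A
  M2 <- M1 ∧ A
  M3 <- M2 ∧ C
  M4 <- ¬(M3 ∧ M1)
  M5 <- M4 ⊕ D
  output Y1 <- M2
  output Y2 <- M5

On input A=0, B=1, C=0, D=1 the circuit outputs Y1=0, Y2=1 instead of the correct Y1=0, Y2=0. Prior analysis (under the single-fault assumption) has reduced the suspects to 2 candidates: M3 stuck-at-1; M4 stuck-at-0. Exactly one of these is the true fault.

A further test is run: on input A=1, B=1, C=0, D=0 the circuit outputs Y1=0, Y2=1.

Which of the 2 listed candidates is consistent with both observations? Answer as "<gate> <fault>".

Evaluate each candidate on input A=1, B=1, C=0, D=0:
  M3 stuck-at-1: M1=0, M2=0, M3=1 [stuck-at-1], M4=1, M5=1 → Y1=0, Y2=1 — matches
  M4 stuck-at-0: M1=0, M2=0, M3=0, M4=0 [stuck-at-0], M5=0 → Y1=0, Y2=0 — eliminated
Only M3 stuck-at-1 reproduces the observed Y1=0, Y2=1.

M3 stuck-at-1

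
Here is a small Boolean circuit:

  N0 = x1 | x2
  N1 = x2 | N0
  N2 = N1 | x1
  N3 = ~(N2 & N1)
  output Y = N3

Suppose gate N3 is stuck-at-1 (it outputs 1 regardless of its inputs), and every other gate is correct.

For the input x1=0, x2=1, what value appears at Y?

Propagate with N3 forced: N0=1, N1=1, N2=1, N3=1 [stuck-at-1].
So Y = 1. (Without the fault it would be 0.)

1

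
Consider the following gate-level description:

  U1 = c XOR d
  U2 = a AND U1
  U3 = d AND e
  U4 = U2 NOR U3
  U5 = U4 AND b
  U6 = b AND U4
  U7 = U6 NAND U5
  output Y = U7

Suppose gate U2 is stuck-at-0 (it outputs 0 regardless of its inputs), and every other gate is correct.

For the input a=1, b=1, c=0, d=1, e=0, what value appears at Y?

0

Propagate with U2 forced: U1=1, U2=0 [stuck-at-0], U3=0, U4=1, U5=1, U6=1, U7=0.
So Y = 0. (Without the fault it would be 1.)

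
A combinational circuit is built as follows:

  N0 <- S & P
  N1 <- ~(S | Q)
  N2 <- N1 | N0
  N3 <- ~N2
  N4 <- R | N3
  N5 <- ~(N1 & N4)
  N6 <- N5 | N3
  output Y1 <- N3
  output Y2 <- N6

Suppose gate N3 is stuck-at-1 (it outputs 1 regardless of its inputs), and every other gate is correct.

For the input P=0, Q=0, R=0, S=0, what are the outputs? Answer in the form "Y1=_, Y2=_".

Y1=1, Y2=1

Propagate with N3 forced: N0=0, N1=1, N2=1, N3=1 [stuck-at-1], N4=1, N5=0, N6=1.
So the outputs are Y1=1, Y2=1. (Without the fault they would be Y1=0, Y2=1.)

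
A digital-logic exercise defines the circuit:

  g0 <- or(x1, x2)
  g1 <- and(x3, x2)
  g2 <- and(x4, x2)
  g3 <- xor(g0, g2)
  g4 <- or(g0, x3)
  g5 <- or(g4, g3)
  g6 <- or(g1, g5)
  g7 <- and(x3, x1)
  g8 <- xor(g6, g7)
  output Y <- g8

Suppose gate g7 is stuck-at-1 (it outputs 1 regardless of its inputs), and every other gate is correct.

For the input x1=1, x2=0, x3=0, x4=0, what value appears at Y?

0

Propagate with g7 forced: g0=1, g1=0, g2=0, g3=1, g4=1, g5=1, g6=1, g7=1 [stuck-at-1], g8=0.
So Y = 0. (Without the fault it would be 1.)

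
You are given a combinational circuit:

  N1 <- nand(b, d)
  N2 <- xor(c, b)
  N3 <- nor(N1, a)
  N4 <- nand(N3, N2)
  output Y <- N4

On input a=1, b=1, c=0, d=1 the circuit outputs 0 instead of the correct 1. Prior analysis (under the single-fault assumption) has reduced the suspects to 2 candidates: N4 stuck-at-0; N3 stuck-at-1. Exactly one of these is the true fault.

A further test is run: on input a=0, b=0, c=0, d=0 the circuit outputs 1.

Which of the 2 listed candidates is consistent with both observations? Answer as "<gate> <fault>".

N3 stuck-at-1

Evaluate each candidate on input a=0, b=0, c=0, d=0:
  N4 stuck-at-0: N1=1, N2=0, N3=0, N4=0 [stuck-at-0] → 0 — eliminated
  N3 stuck-at-1: N1=1, N2=0, N3=1 [stuck-at-1], N4=1 → 1 — matches
Only N3 stuck-at-1 reproduces the observed 1.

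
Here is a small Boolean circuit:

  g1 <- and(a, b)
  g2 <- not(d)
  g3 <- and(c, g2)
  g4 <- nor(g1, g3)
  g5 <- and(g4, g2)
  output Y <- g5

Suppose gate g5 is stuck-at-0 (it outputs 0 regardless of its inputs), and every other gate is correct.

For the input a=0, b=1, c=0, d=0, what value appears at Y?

0

Propagate with g5 forced: g1=0, g2=1, g3=0, g4=1, g5=0 [stuck-at-0].
So Y = 0. (Without the fault it would be 1.)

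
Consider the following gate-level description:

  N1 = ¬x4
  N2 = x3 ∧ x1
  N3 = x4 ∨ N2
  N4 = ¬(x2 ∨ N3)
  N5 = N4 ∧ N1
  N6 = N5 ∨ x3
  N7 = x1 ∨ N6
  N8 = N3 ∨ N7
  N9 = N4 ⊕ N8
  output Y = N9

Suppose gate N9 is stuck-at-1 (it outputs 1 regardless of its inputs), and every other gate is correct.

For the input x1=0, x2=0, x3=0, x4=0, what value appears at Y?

1

Propagate with N9 forced: N1=1, N2=0, N3=0, N4=1, N5=1, N6=1, N7=1, N8=1, N9=1 [stuck-at-1].
So Y = 1. (Without the fault it would be 0.)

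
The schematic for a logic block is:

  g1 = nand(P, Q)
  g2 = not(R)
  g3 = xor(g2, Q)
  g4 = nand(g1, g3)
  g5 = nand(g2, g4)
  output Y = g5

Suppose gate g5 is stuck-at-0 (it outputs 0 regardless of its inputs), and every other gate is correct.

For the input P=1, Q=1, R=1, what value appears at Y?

Propagate with g5 forced: g1=0, g2=0, g3=1, g4=1, g5=0 [stuck-at-0].
So Y = 0. (Without the fault it would be 1.)

0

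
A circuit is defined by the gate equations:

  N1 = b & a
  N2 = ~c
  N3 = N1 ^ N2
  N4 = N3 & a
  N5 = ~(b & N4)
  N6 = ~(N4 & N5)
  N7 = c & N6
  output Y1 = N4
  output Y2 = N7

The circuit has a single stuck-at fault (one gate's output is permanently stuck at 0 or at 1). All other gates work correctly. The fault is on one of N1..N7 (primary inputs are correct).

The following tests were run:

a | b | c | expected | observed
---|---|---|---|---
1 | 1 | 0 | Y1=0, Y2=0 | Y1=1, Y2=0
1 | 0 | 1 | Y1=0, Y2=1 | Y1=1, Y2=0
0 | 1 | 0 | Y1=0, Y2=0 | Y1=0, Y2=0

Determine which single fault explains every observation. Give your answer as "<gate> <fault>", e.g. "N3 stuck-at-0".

N3 stuck-at-1

Fault-free values for test 1 (a=1, b=1, c=0): N1=1, N2=1, N3=0, N4=0, N5=1, N6=1, N7=0, giving Y1=0, Y2=0. Observed Y1=1, Y2=0.
Test 1: faults giving observed Y1=1, Y2=0 are {N1 stuck-at-0, N2 stuck-at-0, N3 stuck-at-1, N4 stuck-at-1}.
Test 2 (a=1, b=0, c=1): fault-free N1=0, N2=0, N3=0, N4=0, N5=1, N6=1, N7=1 → Y1=0, Y2=1; observed Y1=1, Y2=0. Eliminates N1 stuck-at-0, N2 stuck-at-0.
Test 3 (a=0, b=1, c=0): fault-free N1=0, N2=1, N3=1, N4=0, N5=1, N6=1, N7=0 → Y1=0, Y2=0; observed Y1=0, Y2=0. Eliminates N4 stuck-at-1.
Only N3 stuck-at-1 is consistent with every test.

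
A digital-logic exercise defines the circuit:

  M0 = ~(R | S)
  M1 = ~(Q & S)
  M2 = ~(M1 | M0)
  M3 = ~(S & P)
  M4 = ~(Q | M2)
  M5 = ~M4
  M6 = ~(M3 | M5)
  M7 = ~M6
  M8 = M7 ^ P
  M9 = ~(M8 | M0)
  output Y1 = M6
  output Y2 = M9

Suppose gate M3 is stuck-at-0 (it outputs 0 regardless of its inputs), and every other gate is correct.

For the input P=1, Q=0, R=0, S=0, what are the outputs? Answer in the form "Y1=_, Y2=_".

Propagate with M3 forced: M0=1, M1=1, M2=0, M3=0 [stuck-at-0], M4=1, M5=0, M6=1, M7=0, M8=1, M9=0.
So the outputs are Y1=1, Y2=0. (Without the fault they would be Y1=0, Y2=0.)

Y1=1, Y2=0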